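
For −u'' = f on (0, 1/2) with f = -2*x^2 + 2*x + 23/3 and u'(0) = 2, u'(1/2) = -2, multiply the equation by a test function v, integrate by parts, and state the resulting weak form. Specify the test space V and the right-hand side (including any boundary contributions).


V = H^1(0, 1/2) (v unrestricted at boundary; u is determined up to an additive constant); weak form: ∫_0^1/2 u'v' dx = ∫_0^1/2 (-2*x^2 + 2*x + 23/3) v dx − 2·v(1/2) − 2·v(0) for all v ∈ V.

Multiply both sides by a test function v and integrate from 0 to 1/2:
  ∫_0^1/2 −u''(x) v(x) dx = ∫_0^1/2 f(x) v(x) dx.
Integrate the LHS by parts once:
  ∫_0^1/2 −u'' v dx = −[u'(x) v(x)]_0^1/2 + ∫_0^1/2 u'(x) v'(x) dx.
Thus ∫_0^1/2 u'(x) v'(x) dx = ∫_0^1/2 f(x) v(x) dx + [u'(x) v(x)]_0^1/2.
Choose V so that boundary terms are either known or forced to vanish.
u has inhomogeneous Neumann u'(0) = 2, u'(1/2) = -2. [u' v]_0^1/2 = (-2)·v(1/2) − (2)·v(0) = − 2·v(1/2) − 2·v(0). Take V = H^1(0, 1/2); boundary term becomes part of RHS.
Weak formulation: find u (satisfying any essential BC) such that ∫_0^1/2 u'(x) v'(x) dx = ∫_0^1/2 f v dx − 2·v(1/2) − 2·v(0) for all v ∈ V (Neumann data are natural BCs: they enter the RHS as boundary terms).
Substituting f(x) = -2*x^2 + 2*x + 23/3, the right-hand side is ∫_0^1/2 (-2*x^2 + 2*x + 23/3) v dx − 2·v(1/2) − 2·v(0).
Compatibility check (pure Neumann): taking v ≡ 1 ∈ V gives 0 = ∫_0^1/2 f dx + (-2) − (2), i.e. ∫_0^1/2 f dx must equal u'(0) − u'(1/2) = 4. Indeed ∫_0^1/2 (-2*x^2 + 2*x + 23/3) dx = 4, so the data are compatible. The solution is then unique only up to an additive constant (fix it e.g. by requiring ∫_0^1/2 u dx = 0).


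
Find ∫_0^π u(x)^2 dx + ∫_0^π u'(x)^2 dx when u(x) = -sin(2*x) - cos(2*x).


||u||_{H^1(0,π)}^2 = 5*π

u'(x) = 2*sin(2*x) - 2*cos(2*x).
Expand u² and (u')² and integrate term by term on (0, π), using: for integers n ≥ 1, ∫_0^π sin²(nx) dx = ∫_0^π cos²(nx) dx = π/2; for n ≠ n', ∫_0^π sin(nx)sin(n'x) dx = ∫_0^π cos(nx)cos(n'x) dx = 0; and by product-to-sum, ∫_0^π sin(nx)cos(n'x) dx = ½∫_0^π [sin((n+n')x) + sin((n−n')x)] dx, which is 0 when n+n' is even and 2n/(n²−n'²) when n+n' is odd (it need not vanish on (0, π)).
  u² squared terms: (-1)²·∫cos(2x)² dx = 1·π/2 = π/2;  (-1)²·∫sin(2x)² dx = 1·π/2 = π/2.
  u² cross terms: 2·(-1)·(-1)·∫cos(2x)·sin(2x) dx = 2·(0) = 0.
  So ∫_0^π u² dx = π/2 + π/2 + 0 = π.
  (u')² squared terms: (-2)²·∫cos(2x)² dx = 4·π/2 = 2*π;  (2)²·∫sin(2x)² dx = 4·π/2 = 2*π.
  (u')² cross terms: 2·(-2)·(2)·∫cos(2x)·sin(2x) dx = -8·(0) = 0.
  So ∫_0^π (u')² dx = 2*π + 2*π + 0 = 4*π.
||u||_{H^1}^2 = (π) + (4*π) = 5*π.


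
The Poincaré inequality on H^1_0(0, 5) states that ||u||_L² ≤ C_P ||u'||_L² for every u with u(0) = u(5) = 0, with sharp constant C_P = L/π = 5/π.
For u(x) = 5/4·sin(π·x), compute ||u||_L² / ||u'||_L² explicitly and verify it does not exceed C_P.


||u||_L² / ||u'||_L² = 1/π < C_P = 5/π.

u(x) = 5/4·sin(π·x), so u'(x) = 5*π*cos(π*x)/4.
Writing u(x) = A·sin(kπx/L) with A = 5/4 and k = 5, use ∫_0^L sin²(kπx/L) dx = L/2 and ∫_0^L cos²(kπx/L) dx = L/2.
u² = 25/16·sin²(π·x) and (u')² = 25*π^2/16·cos²(π·x), and each of sin², cos² integrates to L/2 = 5/2 over (0, 5).
∫_0^5 u² dx = 125/32, so ||u||_L² = 5*sqrt(10)/8.
∫_0^5 (u')² dx = 125*π^2/32, so ||u'||_L² = 5*sqrt(10)*π/8.
Ratio ||u||_L² / ||u'||_L² = 1/π.
Sharp Poincaré constant on H^1_0(0, 5) is C_P = L/π = 5/π, achieved by sin(π/5·x).
This is the k = 5 harmonic; the ratio L/(kπ) is strictly less than C_P = L/π, consistent with the sharp inequality ||u||_L² ≤ C_P ||u'||_L².


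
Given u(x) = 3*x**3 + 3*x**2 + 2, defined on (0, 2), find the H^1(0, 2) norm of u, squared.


||u||_{H^1}^2 = 10840/7

The H^1 norm (squared) on an interval (0, L) is
  ||u||_{H^1}^2 = ∫_0^L u(x)^2 dx + ∫_0^L u'(x)^2 dx.
Compute u'(x) = 9*x**2 + 6*x.
Then u(x)^2 = 9*x**6 + 18*x**5 + 9*x**4 + 12*x**3 + 12*x**2 + 4 and u'(x)^2 = 81*x**4 + 108*x**3 + 36*x**2.
Integrate each monomial from 0 to 2 using ∫_0^2 c·x^n dx = c·2^(n+1)/(n+1):
  ∫_0^2 u(x)^2 dx = ∫_0^2 (9*x^6 + 18*x^5 + 9*x^4 + 12*x^3 + 12*x^2 + 4) dx. Term by term:
    ∫_0^2 9*x^6 dx = 1152/7;  ∫_0^2 18*x^5 dx = 192;  ∫_0^2 9*x^4 dx = 288/5;
    ∫_0^2 12*x^3 dx = 48;  ∫_0^2 12*x^2 dx = 32;  ∫_0^2 4 dx = 8.
  Sum: 1152/7 + 192 + 288/5 + 48 + 32 + 8 = 17576/35.
  ∫_0^2 u'(x)^2 dx = ∫_0^2 (81*x^4 + 108*x^3 + 36*x^2) dx. Term by term:
    ∫_0^2 81*x^4 dx = 2592/5;  ∫_0^2 108*x^3 dx = 432;  ∫_0^2 36*x^2 dx = 96.
  Sum: 2592/5 + 432 + 96 = 5232/5.
Adding: ||u||_{H^1}^2 = 17576/35 + 5232/5 = 10840/7.


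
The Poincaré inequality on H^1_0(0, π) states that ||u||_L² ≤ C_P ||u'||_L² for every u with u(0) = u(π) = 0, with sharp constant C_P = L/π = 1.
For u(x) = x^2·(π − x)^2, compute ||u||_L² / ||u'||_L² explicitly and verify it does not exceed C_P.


||u||_L² / ||u'||_L² = sqrt(3)*π/6 < C_P = 1.

u(x) = x^2·(π − x)^2, so u'(x) = 2*x*(x - π)*(2*x - π).
u(x) = x^2·(π − x)^2 vanishes at x = 0 and x = π, so u ∈ H^1_0(0, π). Differentiate via the product rule and integrate the resulting polynomials term by term.
  ∫_0^π u² dx = ∫_0^π (x^8 - 4*π*x^7 + 6*π^2*x^6 - 4*π^3*x^5 + π^4*x^4) dx. Term by term:
    ∫_0^π x^8 dx = π^9/9;  ∫_0^π -4*π*x^7 dx = -π^9/2;  ∫_0^π 6*π^2*x^6 dx = 6*π^9/7;
    ∫_0^π -4*π^3*x^5 dx = -2*π^9/3;  ∫_0^π π^4*x^4 dx = π^9/5.
  Sum: π^9/9 − π^9/2 + 6*π^9/7 − 2*π^9/3 + π^9/5 = π^9/630.
  ∫_0^π (u')² dx = ∫_0^π (16*x^6 - 48*π*x^5 + 52*π^2*x^4 - 24*π^3*x^3 + 4*π^4*x^2) dx. Term by term:
    ∫_0^π 16*x^6 dx = 16*π^7/7;  ∫_0^π -48*π*x^5 dx = -8*π^7;  ∫_0^π 52*π^2*x^4 dx = 52*π^7/5;
    ∫_0^π -24*π^3*x^3 dx = -6*π^7;  ∫_0^π 4*π^4*x^2 dx = 4*π^7/3.
  Sum: 16*π^7/7 − 8*π^7 + 52*π^7/5 − 6*π^7 + 4*π^7/3 = 2*π^7/105.
∫_0^π u² dx = π^9/630, so ||u||_L² = sqrt(70)*π^(9/2)/210.
∫_0^π (u')² dx = 2*π^7/105, so ||u'||_L² = sqrt(210)*π^(7/2)/105.
Ratio ||u||_L² / ||u'||_L² = sqrt(3)*π/6.
Sharp Poincaré constant on H^1_0(0, π) is C_P = L/π = 1, achieved by sin(x).
A polynomial bump cannot attain the sharp Poincaré constant (only the first sine eigenfunction does), so the ratio is strictly less than C_P, consistent with ||u||_L² ≤ C_P ||u'||_L².


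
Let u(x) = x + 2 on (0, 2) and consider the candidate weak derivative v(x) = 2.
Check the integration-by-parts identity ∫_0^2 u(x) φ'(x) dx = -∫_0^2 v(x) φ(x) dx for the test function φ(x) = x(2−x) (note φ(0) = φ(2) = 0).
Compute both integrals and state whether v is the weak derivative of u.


LHS = -4/3, RHS = -8/3. No, v is not the weak derivative of u.

u(x) = x + 2, classical derivative u'(x) = 1.
φ(x) = x(2−x), so φ'(x) = 2 - 2*x.
Note φ(0) = φ(2) = 0, so the boundary term u·φ vanishes.
LHS = ∫_0^2 u(x) φ'(x) dx = ∫_0^2 (-2*x^2 - 2*x + 4) dx. Term by term:
  ∫_0^2 -2*x^2 dx = -16/3;  ∫_0^2 -2*x dx = -4;  ∫_0^2 4 dx = 8.
Sum: -16/3 − 4 + 8 = -4/3.
So LHS = -4/3.
∫_0^2 v(x) φ(x) dx = ∫_0^2 (-2*x^2 + 4*x) dx. Term by term:
  ∫_0^2 -2*x^2 dx = -16/3;  ∫_0^2 4*x dx = 8.
Sum: -16/3 + 8 = 8/3.
So RHS = -∫_0^2 v(x) φ(x) dx = -8/3.
LHS − RHS = 4/3 ≠ 0, so the identity fails.
(For a valid weak derivative the identity must hold for EVERY test function, in particular this one. The failure shows v is NOT the weak derivative of u.)
Correct weak derivative would be u'(x) = 1.


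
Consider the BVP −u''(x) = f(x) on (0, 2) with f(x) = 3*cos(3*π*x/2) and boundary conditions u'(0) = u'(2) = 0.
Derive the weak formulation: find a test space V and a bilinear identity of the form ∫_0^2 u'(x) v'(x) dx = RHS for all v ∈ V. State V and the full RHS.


V = H^1(0, 2) (no boundary constraint on v; u is determined up to an additive constant); weak form: ∫_0^2 u'v' dx = ∫_0^2 (3*cos(3*π*x/2)) v dx for all v ∈ V.

Multiply both sides by a test function v and integrate from 0 to 2:
  ∫_0^2 −u''(x) v(x) dx = ∫_0^2 f(x) v(x) dx.
Integrate the LHS by parts once:
  ∫_0^2 −u'' v dx = −[u'(x) v(x)]_0^2 + ∫_0^2 u'(x) v'(x) dx.
Thus ∫_0^2 u'(x) v'(x) dx = ∫_0^2 f(x) v(x) dx + [u'(x) v(x)]_0^2.
Choose V so that boundary terms are either known or forced to vanish.
u has homogeneous Neumann: u'(0) = u'(2) = 0. So [u' v]_0^2 = 0·v(2) − 0·v(0) = 0 for any v; take V = H^1(0, 2).
Weak formulation: find u (satisfying any essential BC) such that ∫_0^2 u'(x) v'(x) dx = ∫_0^2 f v dx for all v ∈ V (homogeneous Neumann, so boundary terms vanish).
Substituting f(x) = 3*cos(3*π*x/2), the right-hand side is ∫_0^2 (3*cos(3*π*x/2)) v dx.
Compatibility check (pure Neumann): taking v ≡ 1 ∈ V gives 0 = ∫_0^2 f dx + (0) − (0), i.e. ∫_0^2 f dx must equal u'(0) − u'(2) = 0. Indeed ∫_0^2 (3*cos(3*π*x/2)) dx = 0, so the data are compatible. The solution is then unique only up to an additive constant (fix it e.g. by requiring ∫_0^2 u dx = 0).


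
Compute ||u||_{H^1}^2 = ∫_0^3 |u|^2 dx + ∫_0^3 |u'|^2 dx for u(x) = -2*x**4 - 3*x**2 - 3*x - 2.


||u||_{H^1}^2 = 2908281/70

The H^1 norm (squared) on an interval (0, L) is
  ||u||_{H^1}^2 = ∫_0^L u(x)^2 dx + ∫_0^L u'(x)^2 dx.
Compute u'(x) = -8*x**3 - 6*x - 3.
Then u(x)^2 = 4*x**8 + 12*x**6 + 12*x**5 + 17*x**4 + 18*x**3 + 21*x**2 + 12*x + 4 and u'(x)^2 = 64*x**6 + 96*x**4 + 48*x**3 + 36*x**2 + 36*x + 9.
Integrate each monomial from 0 to 3 using ∫_0^3 c·x^n dx = c·3^(n+1)/(n+1):
  ∫_0^3 u(x)^2 dx = ∫_0^3 (4*x^8 + 12*x^6 + 12*x^5 + 17*x^4 + 18*x^3 + 21*x^2 + 12*x + 4) dx. Term by term:
    ∫_0^3 4*x^8 dx = 8748;  ∫_0^3 12*x^6 dx = 26244/7;  ∫_0^3 12*x^5 dx = 1458;
    ∫_0^3 17*x^4 dx = 4131/5;  ∫_0^3 18*x^3 dx = 729/2;  ∫_0^3 21*x^2 dx = 189;
    ∫_0^3 12*x dx = 54;  ∫_0^3 4 dx = 12.
  Sum: 8748 + 26244/7 + 1458 + 4131/5 + 729/2 + 189 + 54 + 12 = 1078059/70.
  ∫_0^3 u'(x)^2 dx = ∫_0^3 (64*x^6 + 96*x^4 + 48*x^3 + 36*x^2 + 36*x + 9) dx. Term by term:
    ∫_0^3 64*x^6 dx = 139968/7;  ∫_0^3 96*x^4 dx = 23328/5;  ∫_0^3 48*x^3 dx = 972;
    ∫_0^3 36*x^2 dx = 324;  ∫_0^3 36*x dx = 162;  ∫_0^3 9 dx = 27.
  Sum: 139968/7 + 23328/5 + 972 + 324 + 162 + 27 = 915111/35.
Adding: ||u||_{H^1}^2 = 1078059/70 + 915111/35 = 2908281/70.


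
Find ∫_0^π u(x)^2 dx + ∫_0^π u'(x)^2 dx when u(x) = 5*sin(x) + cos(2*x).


||u||_{H^1(0,π)}^2 = -100/3 + 55*π/2

u'(x) = -2*sin(2*x) + 5*cos(x).
Expand u² and (u')² and integrate term by term on (0, π), using: for integers n ≥ 1, ∫_0^π sin²(nx) dx = ∫_0^π cos²(nx) dx = π/2; for n ≠ n', ∫_0^π sin(nx)sin(n'x) dx = ∫_0^π cos(nx)cos(n'x) dx = 0; and by product-to-sum, ∫_0^π sin(nx)cos(n'x) dx = ½∫_0^π [sin((n+n')x) + sin((n−n')x)] dx, which is 0 when n+n' is even and 2n/(n²−n'²) when n+n' is odd (it need not vanish on (0, π)).
  u² squared terms: (5)²·∫sin(x)² dx = 25·π/2 = 25*π/2;  (1)²·∫cos(2x)² dx = 1·π/2 = π/2.
  u² cross terms: 2·(5)·(1)·∫sin(x)·cos(2x) dx = 10·(-2/3) = -20/3.
  So ∫_0^π u² dx = 25*π/2 + π/2 − 20/3 = -20/3 + 13*π.
  (u')² squared terms: (-2)²·∫sin(2x)² dx = 4·π/2 = 2*π;  (5)²·∫cos(x)² dx = 25·π/2 = 25*π/2.
  (u')² cross terms: 2·(-2)·(5)·∫sin(2x)·cos(x) dx = -20·(4/3) = -80/3.
  So ∫_0^π (u')² dx = 2*π + 25*π/2 − 80/3 = -80/3 + 29*π/2.
||u||_{H^1}^2 = (-20/3 + 13*π) + (-80/3 + 29*π/2) = -100/3 + 55*π/2.


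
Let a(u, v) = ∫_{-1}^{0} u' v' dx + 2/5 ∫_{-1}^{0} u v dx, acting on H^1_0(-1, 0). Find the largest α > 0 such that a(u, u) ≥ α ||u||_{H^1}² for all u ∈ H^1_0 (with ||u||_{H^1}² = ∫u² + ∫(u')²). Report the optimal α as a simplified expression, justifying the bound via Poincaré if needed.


α = (2/5 + π^2)/(1 + π^2)

Coercivity of a(·,·) on H^1_0(-1, 0) means a(u, u) ≥ α ||u||_{H^1}² for every u ∈ H^1_0.
The interval has length L = 1, and Poincaré/coercivity depend only on L. Here a(u, u) = ∫(u')² + (2/5)·∫u².
Here 0 < c = 2/5 < 1. The condition a(u,u) ≥ α||u||_{H^1}² reads (1−α)∫(u')² ≥ (α−c)∫u². Any admissible α is ≤ 1 (rapidly oscillating u have ∫u²/∫(u')² → 0), and α = 1 would force 0 ≥ (1−c)∫u², impossible since c < 1; so 1−α > 0. By the sharp Poincaré inequality on H^1_0 of an interval of length L, ∫(u')² ≥ (π/L)²∫u² with equality for the first sine mode sin(π(x−x₀)/L) (x₀ the left endpoint), so the inequality holds for all u iff (1−α)(π/L)² ≥ α − c, i.e. α ≤ ((π/L)² + c)/((π/L)² + 1) = (1 + c(L/π)²)/(1 + (L/π)²). With (π/L)² = π^2 and c = 2/5, the largest admissible constant is α = ((π/L)² + c)/((π/L)² + 1).
Simplifying, α = (2/5 + π^2)/(1 + π^2).


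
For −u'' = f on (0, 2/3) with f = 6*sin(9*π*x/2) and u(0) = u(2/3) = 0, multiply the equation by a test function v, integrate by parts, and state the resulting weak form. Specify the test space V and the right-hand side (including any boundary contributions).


V = H^1_0(0, 2/3) (so v(0) = v(2/3) = 0); weak form: ∫_0^2/3 u'v' dx = ∫_0^2/3 (6*sin(9*π*x/2)) v dx for all v ∈ V.

Multiply both sides by a test function v and integrate from 0 to 2/3:
  ∫_0^2/3 −u''(x) v(x) dx = ∫_0^2/3 f(x) v(x) dx.
Integrate the LHS by parts once:
  ∫_0^2/3 −u'' v dx = −[u'(x) v(x)]_0^2/3 + ∫_0^2/3 u'(x) v'(x) dx.
Thus ∫_0^2/3 u'(x) v'(x) dx = ∫_0^2/3 f(x) v(x) dx + [u'(x) v(x)]_0^2/3.
Choose V so that boundary terms are either known or forced to vanish.
u is Dirichlet: u(0) = u(2/3) = 0. Let V = H^1_0(0, 2/3); then v(0) = v(2/3) = 0, and [u' v]_0^2/3 = 0.
Weak formulation: find u (satisfying any essential BC) such that ∫_0^2/3 u'(x) v'(x) dx = ∫_0^2/3 f v dx for all v ∈ V.
Substituting f(x) = 6*sin(9*π*x/2), the right-hand side is ∫_0^2/3 (6*sin(9*π*x/2)) v dx.


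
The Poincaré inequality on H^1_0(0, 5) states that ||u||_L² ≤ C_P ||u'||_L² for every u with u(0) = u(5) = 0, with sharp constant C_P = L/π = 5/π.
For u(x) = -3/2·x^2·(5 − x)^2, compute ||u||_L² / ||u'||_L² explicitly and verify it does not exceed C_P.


||u||_L² / ||u'||_L² = 5*sqrt(3)/6 < C_P = 5/π.

u(x) = -3/2·x^2·(5 − x)^2, so u'(x) = 3*x*(x*(5 - x) - (x - 5)^2).
u(x) = -3/2·x^2·(5 − x)^2 vanishes at x = 0 and x = 5, so u ∈ H^1_0(0, 5). Differentiate via the product rule and integrate the resulting polynomials term by term.
  ∫_0^5 u² dx = ∫_0^5 (9*x^8/4 - 45*x^7 + 675*x^6/2 - 1125*x^5 + 5625*x^4/4) dx. Term by term:
    ∫_0^5 9*x^8/4 dx = 1953125/4;  ∫_0^5 -45*x^7 dx = -17578125/8;  ∫_0^5 675*x^6/2 dx = 52734375/14;
    ∫_0^5 -1125*x^5 dx = -5859375/2;  ∫_0^5 5625*x^4/4 dx = 3515625/4.
  Sum: 1953125/4 − 17578125/8 + 52734375/14 − 5859375/2 + 3515625/4 = 390625/56.
  ∫_0^5 (u')² dx = ∫_0^5 (36*x^6 - 540*x^5 + 2925*x^4 - 6750*x^3 + 5625*x^2) dx. Term by term:
    ∫_0^5 36*x^6 dx = 2812500/7;  ∫_0^5 -540*x^5 dx = -1406250;  ∫_0^5 2925*x^4 dx = 1828125;
    ∫_0^5 -6750*x^3 dx = -2109375/2;  ∫_0^5 5625*x^2 dx = 234375.
  Sum: 2812500/7 − 1406250 + 1828125 − 2109375/2 + 234375 = 46875/14.
∫_0^5 u² dx = 390625/56, so ||u||_L² = 625*sqrt(14)/28.
∫_0^5 (u')² dx = 46875/14, so ||u'||_L² = 125*sqrt(42)/14.
Ratio ||u||_L² / ||u'||_L² = 5*sqrt(3)/6.
Sharp Poincaré constant on H^1_0(0, 5) is C_P = L/π = 5/π, achieved by sin(π/5·x).
A polynomial bump cannot attain the sharp Poincaré constant (only the first sine eigenfunction does), so the ratio is strictly less than C_P, consistent with ||u||_L² ≤ C_P ||u'||_L².


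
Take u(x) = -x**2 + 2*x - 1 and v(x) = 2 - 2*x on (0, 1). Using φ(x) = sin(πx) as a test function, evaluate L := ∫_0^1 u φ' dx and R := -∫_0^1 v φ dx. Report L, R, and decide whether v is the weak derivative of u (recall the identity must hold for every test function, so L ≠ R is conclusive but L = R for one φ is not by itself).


LHS = -2/π, RHS = -2/π. Yes, v = u' weakly.

u(x) = -x**2 + 2*x - 1, classical derivative u'(x) = 2 - 2*x.
φ(x) = sin(πx), so φ'(x) = π*cos(π*x).
Note φ(0) = φ(1) = 0, so the boundary term u·φ vanishes.
LHS = ∫_0^1 u(x) φ'(x) dx = ∫_0^1 (-π*x^2*cos(π*x) + 2*π*x*cos(π*x) - π*cos(π*x)) dx. Term by term:
  ∫_0^1 -π*cos(π*x) dx = 0;  ∫_0^1 -π*x^2*cos(π*x) dx = 2/π;  ∫_0^1 2*π*x*cos(π*x) dx = -4/π.
Sum: 0 + 2/π − 4/π = -2/π.
So LHS = -2/π.
∫_0^1 v(x) φ(x) dx = ∫_0^1 (-2*x*sin(π*x) + 2*sin(π*x)) dx. Term by term:
  ∫_0^1 2*sin(π*x) dx = 4/π;  ∫_0^1 -2*x*sin(π*x) dx = -2/π.
Sum: 4/π − 2/π = 2/π.
So RHS = -∫_0^1 v(x) φ(x) dx = -2/π.
LHS = RHS, so the identity holds for this test φ.
Moreover u is smooth here and v(x) = u'(x) = 2 - 2*x pointwise, so the identity holds for every test function. Hence v is the weak derivative of u.


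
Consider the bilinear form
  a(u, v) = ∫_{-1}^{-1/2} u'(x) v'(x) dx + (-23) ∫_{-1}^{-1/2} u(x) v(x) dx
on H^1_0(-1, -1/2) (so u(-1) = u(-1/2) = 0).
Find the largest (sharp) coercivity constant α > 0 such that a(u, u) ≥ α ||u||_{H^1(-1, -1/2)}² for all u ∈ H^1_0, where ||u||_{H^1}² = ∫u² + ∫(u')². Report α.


α = (-23 + 4*π^2)/(1 + 4*π^2)

Coercivity of a(·,·) on H^1_0(-1, -1/2) means a(u, u) ≥ α ||u||_{H^1}² for every u ∈ H^1_0.
The interval has length L = 1/2, and Poincaré/coercivity depend only on L. Here a(u, u) = ∫(u')² + (-23)·∫u².
Here c = -23 < 0 with |c| < (π/L)² = 4*π^2, so coercivity still holds. The condition a(u,u) ≥ α||u||_{H^1}² reads (1−α)∫(u')² ≥ (α−c)∫u². Any admissible α is ≤ 1 (rapidly oscillating u have ∫u²/∫(u')² → 0), and α = 1 would force 0 ≥ (1−c)∫u², impossible since c < 1; so 1−α > 0. By the sharp Poincaré inequality on H^1_0 of an interval of length L, ∫(u')² ≥ (π/L)²∫u² with equality for the first sine mode sin(π(x−x₀)/L) (x₀ the left endpoint), so the inequality holds for all u iff (1−α)(π/L)² ≥ α − c, i.e. α ≤ ((π/L)² + c)/((π/L)² + 1) = (1 + c(L/π)²)/(1 + (L/π)²). (Direct route, valid since c ≤ 0: Poincaré gives c∫u² ≥ c(L/π)²∫(u')², so a(u,u) ≥ (1 + c(L/π)²)∫(u')², while ||u||_{H^1}² ≤ (1 + (L/π)²)∫(u')²; dividing yields the same α.) With (π/L)² = 4*π^2 and c = -23, the largest admissible constant is α = ((π/L)² + c)/((π/L)² + 1).
Simplifying, α = (-23 + 4*π^2)/(1 + 4*π^2).


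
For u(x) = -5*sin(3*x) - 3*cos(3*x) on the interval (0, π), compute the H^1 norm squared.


||u||_{H^1(0,π)}^2 = 170*π

u'(x) = 9*sin(3*x) - 15*cos(3*x).
Expand u² and (u')² and integrate term by term on (0, π), using: for integers n ≥ 1, ∫_0^π sin²(nx) dx = ∫_0^π cos²(nx) dx = π/2; for n ≠ n', ∫_0^π sin(nx)sin(n'x) dx = ∫_0^π cos(nx)cos(n'x) dx = 0; and by product-to-sum, ∫_0^π sin(nx)cos(n'x) dx = ½∫_0^π [sin((n+n')x) + sin((n−n')x)] dx, which is 0 when n+n' is even and 2n/(n²−n'²) when n+n' is odd (it need not vanish on (0, π)).
  u² squared terms: (-5)²·∫sin(3x)² dx = 25·π/2 = 25*π/2;  (-3)²·∫cos(3x)² dx = 9·π/2 = 9*π/2.
  u² cross terms: 2·(-5)·(-3)·∫sin(3x)·cos(3x) dx = 30·(0) = 0.
  So ∫_0^π u² dx = 25*π/2 + 9*π/2 + 0 = 17*π.
  (u')² squared terms: (-15)²·∫cos(3x)² dx = 225·π/2 = 225*π/2;  (9)²·∫sin(3x)² dx = 81·π/2 = 81*π/2.
  (u')² cross terms: 2·(-15)·(9)·∫cos(3x)·sin(3x) dx = -270·(0) = 0.
  So ∫_0^π (u')² dx = 225*π/2 + 81*π/2 + 0 = 153*π.
||u||_{H^1}^2 = (17*π) + (153*π) = 170*π.


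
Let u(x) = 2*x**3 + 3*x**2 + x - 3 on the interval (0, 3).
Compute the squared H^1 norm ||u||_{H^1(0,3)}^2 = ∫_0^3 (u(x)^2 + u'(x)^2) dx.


||u||_{H^1}^2 = 473313/70

The H^1 norm (squared) on an interval (0, L) is
  ||u||_{H^1}^2 = ∫_0^L u(x)^2 dx + ∫_0^L u'(x)^2 dx.
Compute u'(x) = 6*x**2 + 6*x + 1.
Then u(x)^2 = 4*x**6 + 12*x**5 + 13*x**4 - 6*x**3 - 17*x**2 - 6*x + 9 and u'(x)^2 = 36*x**4 + 72*x**3 + 48*x**2 + 12*x + 1.
Integrate each monomial from 0 to 3 using ∫_0^3 c·x^n dx = c·3^(n+1)/(n+1):
  ∫_0^3 u(x)^2 dx = ∫_0^3 (4*x^6 + 12*x^5 + 13*x^4 - 6*x^3 - 17*x^2 - 6*x + 9) dx. Term by term:
    ∫_0^3 4*x^6 dx = 8748/7;  ∫_0^3 12*x^5 dx = 1458;  ∫_0^3 13*x^4 dx = 3159/5;
    ∫_0^3 -6*x^3 dx = -243/2;  ∫_0^3 -17*x^2 dx = -153;  ∫_0^3 -6*x dx = -27;
    ∫_0^3 9 dx = 27.
  Sum: 8748/7 + 1458 + 3159/5 − 243/2 − 153 − 27 + 27 = 214551/70.
  ∫_0^3 u'(x)^2 dx = ∫_0^3 (36*x^4 + 72*x^3 + 48*x^2 + 12*x + 1) dx. Term by term:
    ∫_0^3 36*x^4 dx = 8748/5;  ∫_0^3 72*x^3 dx = 1458;  ∫_0^3 48*x^2 dx = 432;
    ∫_0^3 12*x dx = 54;  ∫_0^3 1 dx = 3.
  Sum: 8748/5 + 1458 + 432 + 54 + 3 = 18483/5.
Adding: ||u||_{H^1}^2 = 214551/70 + 18483/5 = 473313/70.


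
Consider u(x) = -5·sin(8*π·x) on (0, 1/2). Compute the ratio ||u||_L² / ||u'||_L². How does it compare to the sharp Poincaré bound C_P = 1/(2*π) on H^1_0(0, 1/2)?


||u||_L² / ||u'||_L² = 1/(8*π) < C_P = 1/(2*π).

u(x) = -5·sin(8*π·x), so u'(x) = -40*π*cos(8*π*x).
Writing u(x) = A·sin(kπx/L) with A = -5 and k = 4, use ∫_0^L sin²(kπx/L) dx = L/2 and ∫_0^L cos²(kπx/L) dx = L/2.
u² = 25·sin²(8*π·x) and (u')² = 1600*π^2·cos²(8*π·x), and each of sin², cos² integrates to L/2 = 1/4 over (0, 1/2).
∫_0^1/2 u² dx = 25/4, so ||u||_L² = 5/2.
∫_0^1/2 (u')² dx = 400*π^2, so ||u'||_L² = 20*π.
Ratio ||u||_L² / ||u'||_L² = 1/(8*π).
Sharp Poincaré constant on H^1_0(0, 1/2) is C_P = L/π = 1/(2*π), achieved by sin(2*π·x).
This is the k = 4 harmonic; the ratio L/(kπ) is strictly less than C_P = L/π, consistent with the sharp inequality ||u||_L² ≤ C_P ||u'||_L².


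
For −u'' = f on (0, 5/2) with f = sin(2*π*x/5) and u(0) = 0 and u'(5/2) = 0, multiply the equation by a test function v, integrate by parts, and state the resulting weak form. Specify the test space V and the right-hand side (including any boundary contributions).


V = {v ∈ H^1(0, 5/2) : v(0) = 0} (test functions vanish at x = 0 where u is specified); weak form: ∫_0^5/2 u'v' dx = ∫_0^5/2 (sin(2*π*x/5)) v dx for all v ∈ V.

Multiply both sides by a test function v and integrate from 0 to 5/2:
  ∫_0^5/2 −u''(x) v(x) dx = ∫_0^5/2 f(x) v(x) dx.
Integrate the LHS by parts once:
  ∫_0^5/2 −u'' v dx = −[u'(x) v(x)]_0^5/2 + ∫_0^5/2 u'(x) v'(x) dx.
Thus ∫_0^5/2 u'(x) v'(x) dx = ∫_0^5/2 f(x) v(x) dx + [u'(x) v(x)]_0^5/2.
Choose V so that boundary terms are either known or forced to vanish.
Mixed BC: u(0) = 0 (Dirichlet) and u'(5/2) = 0 (Neumann). Define V = {v ∈ H^1(0, 5/2) : v(0) = 0}. Then [u' v]_0^5/2 = u'(5/2)·v(5/2) − u'(0)·0 = 0.
Weak formulation: find u (satisfying any essential BC) such that ∫_0^5/2 u'(x) v'(x) dx = ∫_0^5/2 f v dx for all v ∈ V (Dirichlet at 0 absorbed into V; the Neumann datum at x = 5/2 is zero, so no boundary term remains).
Substituting f(x) = sin(2*π*x/5), the right-hand side is ∫_0^5/2 (sin(2*π*x/5)) v dx.


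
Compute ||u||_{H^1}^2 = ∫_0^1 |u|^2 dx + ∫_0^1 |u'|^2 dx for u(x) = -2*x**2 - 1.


||u||_{H^1}^2 = 127/15

The H^1 norm (squared) on an interval (0, L) is
  ||u||_{H^1}^2 = ∫_0^L u(x)^2 dx + ∫_0^L u'(x)^2 dx.
Compute u'(x) = -4*x.
Then u(x)^2 = 4*x**4 + 4*x**2 + 1 and u'(x)^2 = 16*x**2.
Integrate each monomial from 0 to 1 using ∫_0^1 c·x^n dx = c·1^(n+1)/(n+1):
  ∫_0^1 u(x)^2 dx = ∫_0^1 (4*x^4 + 4*x^2 + 1) dx. Term by term:
    ∫_0^1 4*x^4 dx = 4/5;  ∫_0^1 4*x^2 dx = 4/3;  ∫_0^1 1 dx = 1.
  Sum: 4/5 + 4/3 + 1 = 47/15.
  ∫_0^1 u'(x)^2 dx = ∫_0^1 (16*x^2) dx. Term by term:
    ∫_0^1 16*x^2 dx = 16/3.
Adding: ||u||_{H^1}^2 = 47/15 + 16/3 = 127/15.


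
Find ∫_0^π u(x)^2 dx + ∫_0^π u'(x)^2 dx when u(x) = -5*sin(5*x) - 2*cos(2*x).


||u||_{H^1(0,π)}^2 = 1000/21 + 335*π

u'(x) = 4*sin(2*x) - 25*cos(5*x).
Expand u² and (u')² and integrate term by term on (0, π), using: for integers n ≥ 1, ∫_0^π sin²(nx) dx = ∫_0^π cos²(nx) dx = π/2; for n ≠ n', ∫_0^π sin(nx)sin(n'x) dx = ∫_0^π cos(nx)cos(n'x) dx = 0; and by product-to-sum, ∫_0^π sin(nx)cos(n'x) dx = ½∫_0^π [sin((n+n')x) + sin((n−n')x)] dx, which is 0 when n+n' is even and 2n/(n²−n'²) when n+n' is odd (it need not vanish on (0, π)).
  u² squared terms: (-5)²·∫sin(5x)² dx = 25·π/2 = 25*π/2;  (-2)²·∫cos(2x)² dx = 4·π/2 = 2*π.
  u² cross terms: 2·(-5)·(-2)·∫sin(5x)·cos(2x) dx = 20·(10/21) = 200/21.
  So ∫_0^π u² dx = 25*π/2 + 2*π + 200/21 = 200/21 + 29*π/2.
  (u')² squared terms: (-25)²·∫cos(5x)² dx = 625·π/2 = 625*π/2;  (4)²·∫sin(2x)² dx = 16·π/2 = 8*π.
  (u')² cross terms: 2·(-25)·(4)·∫cos(5x)·sin(2x) dx = -200·(-4/21) = 800/21.
  So ∫_0^π (u')² dx = 625*π/2 + 8*π + 800/21 = 800/21 + 641*π/2.
||u||_{H^1}^2 = (200/21 + 29*π/2) + (800/21 + 641*π/2) = 1000/21 + 335*π.


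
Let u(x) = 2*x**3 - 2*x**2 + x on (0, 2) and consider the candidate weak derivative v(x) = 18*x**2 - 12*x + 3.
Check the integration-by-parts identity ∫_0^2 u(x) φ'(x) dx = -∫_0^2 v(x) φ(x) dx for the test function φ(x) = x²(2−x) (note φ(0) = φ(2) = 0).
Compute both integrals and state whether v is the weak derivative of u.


LHS = -116/15, RHS = -116/5. No, v is not the weak derivative of u.

u(x) = 2*x**3 - 2*x**2 + x, classical derivative u'(x) = 6*x**2 - 4*x + 1.
φ(x) = x²(2−x), so φ'(x) = x*(4 - 3*x).
Note φ(0) = φ(2) = 0, so the boundary term u·φ vanishes.
LHS = ∫_0^2 u(x) φ'(x) dx = ∫_0^2 (-6*x^5 + 14*x^4 - 11*x^3 + 4*x^2) dx. Term by term:
  ∫_0^2 -6*x^5 dx = -64;  ∫_0^2 14*x^4 dx = 448/5;  ∫_0^2 -11*x^3 dx = -44;
  ∫_0^2 4*x^2 dx = 32/3.
Sum: -64 + 448/5 − 44 + 32/3 = -116/15.
So LHS = -116/15.
∫_0^2 v(x) φ(x) dx = ∫_0^2 (-18*x^5 + 48*x^4 - 27*x^3 + 6*x^2) dx. Term by term:
  ∫_0^2 -18*x^5 dx = -192;  ∫_0^2 48*x^4 dx = 1536/5;  ∫_0^2 -27*x^3 dx = -108;
  ∫_0^2 6*x^2 dx = 16.
Sum: -192 + 1536/5 − 108 + 16 = 116/5.
So RHS = -∫_0^2 v(x) φ(x) dx = -116/5.
LHS − RHS = 232/15 ≠ 0, so the identity fails.
(For a valid weak derivative the identity must hold for EVERY test function, in particular this one. The failure shows v is NOT the weak derivative of u.)
Correct weak derivative would be u'(x) = 6*x**2 - 4*x + 1.


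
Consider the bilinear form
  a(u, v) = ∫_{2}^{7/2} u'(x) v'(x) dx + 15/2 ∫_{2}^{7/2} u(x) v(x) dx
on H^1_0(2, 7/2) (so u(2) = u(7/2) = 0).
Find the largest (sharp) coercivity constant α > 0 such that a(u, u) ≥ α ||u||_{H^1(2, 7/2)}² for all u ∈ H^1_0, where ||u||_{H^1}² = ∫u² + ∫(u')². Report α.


α = 1

Coercivity of a(·,·) on H^1_0(2, 7/2) means a(u, u) ≥ α ||u||_{H^1}² for every u ∈ H^1_0.
The interval has length L = 3/2, and Poincaré/coercivity depend only on L. Here a(u, u) = ∫(u')² + (15/2)·∫u².
Here c = 15/2 ≥ 1, so a(u,u) = ∫(u')² + c∫u² ≥ ∫(u')² + ∫u² = ||u||_{H^1}², i.e. α = 1 works. No larger α is possible: a(u,u) ≥ α||u||_{H^1}² means (1−α)∫(u')² ≥ (α−c)∫u², and for the modes u_n = sin(nπ(x−x₀)/L) (x₀ the left endpoint) one has ∫u_n²/∫(u_n')² = (L/(nπ))² → 0, so a(u_n,u_n)/||u_n||_{H^1}² → 1. Hence the optimal constant is α = 1.
Therefore α = 1.


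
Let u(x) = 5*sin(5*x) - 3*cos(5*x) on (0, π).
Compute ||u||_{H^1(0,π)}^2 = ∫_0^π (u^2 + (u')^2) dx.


||u||_{H^1(0,π)}^2 = 442*π

u'(x) = 15*sin(5*x) + 25*cos(5*x).
Expand u² and (u')² and integrate term by term on (0, π), using: for integers n ≥ 1, ∫_0^π sin²(nx) dx = ∫_0^π cos²(nx) dx = π/2; for n ≠ n', ∫_0^π sin(nx)sin(n'x) dx = ∫_0^π cos(nx)cos(n'x) dx = 0; and by product-to-sum, ∫_0^π sin(nx)cos(n'x) dx = ½∫_0^π [sin((n+n')x) + sin((n−n')x)] dx, which is 0 when n+n' is even and 2n/(n²−n'²) when n+n' is odd (it need not vanish on (0, π)).
  u² squared terms: (-3)²·∫cos(5x)² dx = 9·π/2 = 9*π/2;  (5)²·∫sin(5x)² dx = 25·π/2 = 25*π/2.
  u² cross terms: 2·(-3)·(5)·∫cos(5x)·sin(5x) dx = -30·(0) = 0.
  So ∫_0^π u² dx = 9*π/2 + 25*π/2 + 0 = 17*π.
  (u')² squared terms: (15)²·∫sin(5x)² dx = 225·π/2 = 225*π/2;  (25)²·∫cos(5x)² dx = 625·π/2 = 625*π/2.
  (u')² cross terms: 2·(15)·(25)·∫sin(5x)·cos(5x) dx = 750·(0) = 0.
  So ∫_0^π (u')² dx = 225*π/2 + 625*π/2 + 0 = 425*π.
||u||_{H^1}^2 = (17*π) + (425*π) = 442*π.


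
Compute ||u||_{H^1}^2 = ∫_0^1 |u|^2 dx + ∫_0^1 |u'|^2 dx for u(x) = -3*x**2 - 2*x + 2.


||u||_{H^1}^2 = 452/15

The H^1 norm (squared) on an interval (0, L) is
  ||u||_{H^1}^2 = ∫_0^L u(x)^2 dx + ∫_0^L u'(x)^2 dx.
Compute u'(x) = -6*x - 2.
Then u(x)^2 = 9*x**4 + 12*x**3 - 8*x**2 - 8*x + 4 and u'(x)^2 = 36*x**2 + 24*x + 4.
Integrate each monomial from 0 to 1 using ∫_0^1 c·x^n dx = c·1^(n+1)/(n+1):
  ∫_0^1 u(x)^2 dx = ∫_0^1 (9*x^4 + 12*x^3 - 8*x^2 - 8*x + 4) dx. Term by term:
    ∫_0^1 9*x^4 dx = 9/5;  ∫_0^1 12*x^3 dx = 3;  ∫_0^1 -8*x^2 dx = -8/3;
    ∫_0^1 -8*x dx = -4;  ∫_0^1 4 dx = 4.
  Sum: 9/5 + 3 − 8/3 − 4 + 4 = 32/15.
  ∫_0^1 u'(x)^2 dx = ∫_0^1 (36*x^2 + 24*x + 4) dx. Term by term:
    ∫_0^1 36*x^2 dx = 12;  ∫_0^1 24*x dx = 12;  ∫_0^1 4 dx = 4.
  Sum: 12 + 12 + 4 = 28.
Adding: ||u||_{H^1}^2 = 32/15 + 28 = 452/15.


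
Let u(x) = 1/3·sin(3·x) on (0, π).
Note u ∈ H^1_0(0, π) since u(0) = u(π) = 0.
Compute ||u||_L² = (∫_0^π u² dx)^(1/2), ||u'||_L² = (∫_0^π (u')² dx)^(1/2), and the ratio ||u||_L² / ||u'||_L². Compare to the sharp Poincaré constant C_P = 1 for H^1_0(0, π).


||u||_L² / ||u'||_L² = 1/3 < C_P = 1.

u(x) = 1/3·sin(3·x), so u'(x) = cos(3*x).
Writing u(x) = A·sin(kπx/L) with A = 1/3 and k = 3, use ∫_0^L sin²(kπx/L) dx = L/2 and ∫_0^L cos²(kπx/L) dx = L/2.
u² = 1/9·sin²(3·x) and (u')² = 1·cos²(3·x), and each of sin², cos² integrates to L/2 = π/2 over (0, π).
∫_0^π u² dx = π/18, so ||u||_L² = sqrt(2)*sqrt(π)/6.
∫_0^π (u')² dx = π/2, so ||u'||_L² = sqrt(2)*sqrt(π)/2.
Ratio ||u||_L² / ||u'||_L² = 1/3.
Sharp Poincaré constant on H^1_0(0, π) is C_P = L/π = 1, achieved by sin(x).
This is the k = 3 harmonic; the ratio L/(kπ) is strictly less than C_P = L/π, consistent with the sharp inequality ||u||_L² ≤ C_P ||u'||_L².


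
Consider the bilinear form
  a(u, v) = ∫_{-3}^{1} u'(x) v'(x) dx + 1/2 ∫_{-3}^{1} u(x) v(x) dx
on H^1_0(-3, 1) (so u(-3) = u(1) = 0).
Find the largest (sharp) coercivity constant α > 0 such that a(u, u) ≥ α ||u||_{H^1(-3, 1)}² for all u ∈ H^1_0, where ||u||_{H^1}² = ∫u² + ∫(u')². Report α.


α = (8 + π^2)/(π^2 + 16)

Coercivity of a(·,·) on H^1_0(-3, 1) means a(u, u) ≥ α ||u||_{H^1}² for every u ∈ H^1_0.
The interval has length L = 4, and Poincaré/coercivity depend only on L. Here a(u, u) = ∫(u')² + (1/2)·∫u².
Here 0 < c = 1/2 < 1. The condition a(u,u) ≥ α||u||_{H^1}² reads (1−α)∫(u')² ≥ (α−c)∫u². Any admissible α is ≤ 1 (rapidly oscillating u have ∫u²/∫(u')² → 0), and α = 1 would force 0 ≥ (1−c)∫u², impossible since c < 1; so 1−α > 0. By the sharp Poincaré inequality on H^1_0 of an interval of length L, ∫(u')² ≥ (π/L)²∫u² with equality for the first sine mode sin(π(x−x₀)/L) (x₀ the left endpoint), so the inequality holds for all u iff (1−α)(π/L)² ≥ α − c, i.e. α ≤ ((π/L)² + c)/((π/L)² + 1) = (1 + c(L/π)²)/(1 + (L/π)²). With (π/L)² = π^2/16 and c = 1/2, the largest admissible constant is α = ((π/L)² + c)/((π/L)² + 1).
Simplifying, α = (8 + π^2)/(π^2 + 16).


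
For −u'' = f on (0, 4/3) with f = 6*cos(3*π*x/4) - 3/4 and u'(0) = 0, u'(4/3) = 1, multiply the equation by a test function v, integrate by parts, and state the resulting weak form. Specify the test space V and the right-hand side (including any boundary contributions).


V = H^1(0, 4/3) (v unrestricted at boundary; u is determined up to an additive constant); weak form: ∫_0^4/3 u'v' dx = ∫_0^4/3 (6*cos(3*π*x/4) - 3/4) v dx + v(4/3) for all v ∈ V.

Multiply both sides by a test function v and integrate from 0 to 4/3:
  ∫_0^4/3 −u''(x) v(x) dx = ∫_0^4/3 f(x) v(x) dx.
Integrate the LHS by parts once:
  ∫_0^4/3 −u'' v dx = −[u'(x) v(x)]_0^4/3 + ∫_0^4/3 u'(x) v'(x) dx.
Thus ∫_0^4/3 u'(x) v'(x) dx = ∫_0^4/3 f(x) v(x) dx + [u'(x) v(x)]_0^4/3.
Choose V so that boundary terms are either known or forced to vanish.
u has inhomogeneous Neumann u'(0) = 0, u'(4/3) = 1. [u' v]_0^4/3 = (1)·v(4/3) − (0)·v(0) = v(4/3). Take V = H^1(0, 4/3); boundary term becomes part of RHS.
Weak formulation: find u (satisfying any essential BC) such that ∫_0^4/3 u'(x) v'(x) dx = ∫_0^4/3 f v dx + v(4/3) for all v ∈ V (Neumann data are natural BCs: they enter the RHS as boundary terms).
Substituting f(x) = 6*cos(3*π*x/4) - 3/4, the right-hand side is ∫_0^4/3 (6*cos(3*π*x/4) - 3/4) v dx + v(4/3).
Compatibility check (pure Neumann): taking v ≡ 1 ∈ V gives 0 = ∫_0^4/3 f dx + (1) − (0), i.e. ∫_0^4/3 f dx must equal u'(0) − u'(4/3) = -1. Indeed ∫_0^4/3 (6*cos(3*π*x/4) - 3/4) dx = -1, so the data are compatible. The solution is then unique only up to an additive constant (fix it e.g. by requiring ∫_0^4/3 u dx = 0).


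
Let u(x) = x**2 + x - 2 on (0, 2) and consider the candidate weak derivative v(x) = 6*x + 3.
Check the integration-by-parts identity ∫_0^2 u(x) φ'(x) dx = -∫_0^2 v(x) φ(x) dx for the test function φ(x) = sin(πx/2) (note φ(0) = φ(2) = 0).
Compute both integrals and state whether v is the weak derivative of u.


LHS = -12/π, RHS = -36/π. No, v is not the weak derivative of u.

u(x) = x**2 + x - 2, classical derivative u'(x) = 2*x + 1.
φ(x) = sin(πx/2), so φ'(x) = π*cos(π*x/2)/2.
Note φ(0) = φ(2) = 0, so the boundary term u·φ vanishes.
LHS = ∫_0^2 u(x) φ'(x) dx = ∫_0^2 (π*x^2*cos(π*x/2)/2 + π*x*cos(π*x/2)/2 - π*cos(π*x/2)) dx. Term by term:
  ∫_0^2 -π*cos(π*x/2) dx = 0;  ∫_0^2 π*x*cos(π*x/2)/2 dx = -4/π;  ∫_0^2 π*x^2*cos(π*x/2)/2 dx = -8/π.
Sum: 0 − 4/π − 8/π = -12/π.
So LHS = -12/π.
∫_0^2 v(x) φ(x) dx = ∫_0^2 (6*x*sin(π*x/2) + 3*sin(π*x/2)) dx. Term by term:
  ∫_0^2 3*sin(π*x/2) dx = 12/π;  ∫_0^2 6*x*sin(π*x/2) dx = 24/π.
Sum: 12/π + 24/π = 36/π.
So RHS = -∫_0^2 v(x) φ(x) dx = -36/π.
LHS − RHS = 24/π ≠ 0, so the identity fails.
(For a valid weak derivative the identity must hold for EVERY test function, in particular this one. The failure shows v is NOT the weak derivative of u.)
Correct weak derivative would be u'(x) = 2*x + 1.


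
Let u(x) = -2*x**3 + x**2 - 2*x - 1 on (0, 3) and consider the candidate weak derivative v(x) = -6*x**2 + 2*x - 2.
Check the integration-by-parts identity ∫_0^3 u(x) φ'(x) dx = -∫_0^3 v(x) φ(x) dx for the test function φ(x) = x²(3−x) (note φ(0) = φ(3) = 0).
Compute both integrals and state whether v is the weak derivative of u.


LHS = 135, RHS = 135. Yes, v = u' weakly.

u(x) = -2*x**3 + x**2 - 2*x - 1, classical derivative u'(x) = -6*x**2 + 2*x - 2.
φ(x) = x²(3−x), so φ'(x) = 3*x*(2 - x).
Note φ(0) = φ(3) = 0, so the boundary term u·φ vanishes.
LHS = ∫_0^3 u(x) φ'(x) dx = ∫_0^3 (6*x^5 - 15*x^4 + 12*x^3 - 9*x^2 - 6*x) dx. Term by term:
  ∫_0^3 6*x^5 dx = 729;  ∫_0^3 -15*x^4 dx = -729;  ∫_0^3 12*x^3 dx = 243;
  ∫_0^3 -9*x^2 dx = -81;  ∫_0^3 -6*x dx = -27.
Sum: 729 − 729 + 243 − 81 − 27 = 135.
So LHS = 135.
∫_0^3 v(x) φ(x) dx = ∫_0^3 (6*x^5 - 20*x^4 + 8*x^3 - 6*x^2) dx. Term by term:
  ∫_0^3 6*x^5 dx = 729;  ∫_0^3 -20*x^4 dx = -972;  ∫_0^3 8*x^3 dx = 162;
  ∫_0^3 -6*x^2 dx = -54.
Sum: 729 − 972 + 162 − 54 = -135.
So RHS = -∫_0^3 v(x) φ(x) dx = 135.
LHS = RHS, so the identity holds for this test φ.
Moreover u is smooth here and v(x) = u'(x) = -6*x**2 + 2*x - 2 pointwise, so the identity holds for every test function. Hence v is the weak derivative of u.


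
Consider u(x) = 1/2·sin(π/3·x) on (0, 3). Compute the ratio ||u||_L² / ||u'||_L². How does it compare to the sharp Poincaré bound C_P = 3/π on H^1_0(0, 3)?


||u||_L² / ||u'||_L² = 3/π = C_P.

u(x) = 1/2·sin(π/3·x), so u'(x) = π*cos(π*x/3)/6.
Writing u(x) = A·sin(kπx/L) with A = 1/2 and k = 1, use ∫_0^L sin²(kπx/L) dx = L/2 and ∫_0^L cos²(kπx/L) dx = L/2.
u² = 1/4·sin²(π/3·x) and (u')² = π^2/36·cos²(π/3·x), and each of sin², cos² integrates to L/2 = 3/2 over (0, 3).
∫_0^3 u² dx = 3/8, so ||u||_L² = sqrt(6)/4.
∫_0^3 (u')² dx = π^2/24, so ||u'||_L² = sqrt(6)*π/12.
Ratio ||u||_L² / ||u'||_L² = 3/π.
Sharp Poincaré constant on H^1_0(0, 3) is C_P = L/π = 3/π, achieved by sin(π/3·x).
This is the k = 1 eigenfunction (up to amplitude), so the ratio equals the sharp Poincaré constant exactly.


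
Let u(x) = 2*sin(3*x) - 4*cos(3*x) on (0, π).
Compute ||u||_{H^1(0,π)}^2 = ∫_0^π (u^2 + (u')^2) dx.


||u||_{H^1(0,π)}^2 = 100*π

u'(x) = 12*sin(3*x) + 6*cos(3*x).
Expand u² and (u')² and integrate term by term on (0, π), using: for integers n ≥ 1, ∫_0^π sin²(nx) dx = ∫_0^π cos²(nx) dx = π/2; for n ≠ n', ∫_0^π sin(nx)sin(n'x) dx = ∫_0^π cos(nx)cos(n'x) dx = 0; and by product-to-sum, ∫_0^π sin(nx)cos(n'x) dx = ½∫_0^π [sin((n+n')x) + sin((n−n')x)] dx, which is 0 when n+n' is even and 2n/(n²−n'²) when n+n' is odd (it need not vanish on (0, π)).
  u² squared terms: (-4)²·∫cos(3x)² dx = 16·π/2 = 8*π;  (2)²·∫sin(3x)² dx = 4·π/2 = 2*π.
  u² cross terms: 2·(-4)·(2)·∫cos(3x)·sin(3x) dx = -16·(0) = 0.
  So ∫_0^π u² dx = 8*π + 2*π + 0 = 10*π.
  (u')² squared terms: (6)²·∫cos(3x)² dx = 36·π/2 = 18*π;  (12)²·∫sin(3x)² dx = 144·π/2 = 72*π.
  (u')² cross terms: 2·(6)·(12)·∫cos(3x)·sin(3x) dx = 144·(0) = 0.
  So ∫_0^π (u')² dx = 18*π + 72*π + 0 = 90*π.
||u||_{H^1}^2 = (10*π) + (90*π) = 100*π.


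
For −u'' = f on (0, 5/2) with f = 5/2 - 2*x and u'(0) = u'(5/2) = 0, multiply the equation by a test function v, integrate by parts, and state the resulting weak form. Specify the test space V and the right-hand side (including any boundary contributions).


V = H^1(0, 5/2) (no boundary constraint on v; u is determined up to an additive constant); weak form: ∫_0^5/2 u'v' dx = ∫_0^5/2 (5/2 - 2*x) v dx for all v ∈ V.

Multiply both sides by a test function v and integrate from 0 to 5/2:
  ∫_0^5/2 −u''(x) v(x) dx = ∫_0^5/2 f(x) v(x) dx.
Integrate the LHS by parts once:
  ∫_0^5/2 −u'' v dx = −[u'(x) v(x)]_0^5/2 + ∫_0^5/2 u'(x) v'(x) dx.
Thus ∫_0^5/2 u'(x) v'(x) dx = ∫_0^5/2 f(x) v(x) dx + [u'(x) v(x)]_0^5/2.
Choose V so that boundary terms are either known or forced to vanish.
u has homogeneous Neumann: u'(0) = u'(5/2) = 0. So [u' v]_0^5/2 = 0·v(5/2) − 0·v(0) = 0 for any v; take V = H^1(0, 5/2).
Weak formulation: find u (satisfying any essential BC) such that ∫_0^5/2 u'(x) v'(x) dx = ∫_0^5/2 f v dx for all v ∈ V (homogeneous Neumann, so boundary terms vanish).
Substituting f(x) = 5/2 - 2*x, the right-hand side is ∫_0^5/2 (5/2 - 2*x) v dx.
Compatibility check (pure Neumann): taking v ≡ 1 ∈ V gives 0 = ∫_0^5/2 f dx + (0) − (0), i.e. ∫_0^5/2 f dx must equal u'(0) − u'(5/2) = 0. Indeed ∫_0^5/2 (5/2 - 2*x) dx = 0, so the data are compatible. The solution is then unique only up to an additive constant (fix it e.g. by requiring ∫_0^5/2 u dx = 0).


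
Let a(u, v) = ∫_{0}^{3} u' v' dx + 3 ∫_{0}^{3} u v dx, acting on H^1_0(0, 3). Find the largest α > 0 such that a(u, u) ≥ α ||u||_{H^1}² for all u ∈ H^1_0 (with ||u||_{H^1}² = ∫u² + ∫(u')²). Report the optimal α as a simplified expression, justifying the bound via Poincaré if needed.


α = 1

Coercivity of a(·,·) on H^1_0(0, 3) means a(u, u) ≥ α ||u||_{H^1}² for every u ∈ H^1_0.
The interval has length L = 3, and Poincaré/coercivity depend only on L. Here a(u, u) = ∫(u')² + (3)·∫u².
Here c = 3 ≥ 1, so a(u,u) = ∫(u')² + c∫u² ≥ ∫(u')² + ∫u² = ||u||_{H^1}², i.e. α = 1 works. No larger α is possible: a(u,u) ≥ α||u||_{H^1}² means (1−α)∫(u')² ≥ (α−c)∫u², and for the modes u_n = sin(nπ(x−x₀)/L) (x₀ the left endpoint) one has ∫u_n²/∫(u_n')² = (L/(nπ))² → 0, so a(u_n,u_n)/||u_n||_{H^1}² → 1. Hence the optimal constant is α = 1.
Therefore α = 1.


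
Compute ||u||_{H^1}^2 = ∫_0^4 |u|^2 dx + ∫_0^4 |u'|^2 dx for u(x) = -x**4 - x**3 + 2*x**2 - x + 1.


||u||_{H^1}^2 = 27141032/315

The H^1 norm (squared) on an interval (0, L) is
  ||u||_{H^1}^2 = ∫_0^L u(x)^2 dx + ∫_0^L u'(x)^2 dx.
Compute u'(x) = -4*x**3 - 3*x**2 + 4*x - 1.
Then u(x)^2 = x**8 + 2*x**7 - 3*x**6 - 2*x**5 + 4*x**4 - 6*x**3 + 5*x**2 - 2*x + 1 and u'(x)^2 = 16*x**6 + 24*x**5 - 23*x**4 - 16*x**3 + 22*x**2 - 8*x + 1.
Integrate each monomial from 0 to 4 using ∫_0^4 c·x^n dx = c·4^(n+1)/(n+1):
  ∫_0^4 u(x)^2 dx = ∫_0^4 (x^8 + 2*x^7 - 3*x^6 - 2*x^5 + 4*x^4 - 6*x^3 + 5*x^2 - 2*x + 1) dx. Term by term:
    ∫_0^4 x^8 dx = 262144/9;  ∫_0^4 2*x^7 dx = 16384;  ∫_0^4 -3*x^6 dx = -49152/7;
    ∫_0^4 -2*x^5 dx = -4096/3;  ∫_0^4 4*x^4 dx = 4096/5;  ∫_0^4 -6*x^3 dx = -384;
    ∫_0^4 5*x^2 dx = 320/3;  ∫_0^4 -2*x dx = -16;  ∫_0^4 1 dx = 4.
  Sum: 262144/9 + 16384 − 49152/7 − 4096/3 + 4096/5 − 384 + 320/3 − 16 + 4 = 11860988/315.
  ∫_0^4 u'(x)^2 dx = ∫_0^4 (16*x^6 + 24*x^5 - 23*x^4 - 16*x^3 + 22*x^2 - 8*x + 1) dx. Term by term:
    ∫_0^4 16*x^6 dx = 262144/7;  ∫_0^4 24*x^5 dx = 16384;  ∫_0^4 -23*x^4 dx = -23552/5;
    ∫_0^4 -16*x^3 dx = -1024;  ∫_0^4 22*x^2 dx = 1408/3;  ∫_0^4 -8*x dx = -64;
    ∫_0^4 1 dx = 4.
  Sum: 262144/7 + 16384 − 23552/5 − 1024 + 1408/3 − 64 + 4 = 5093348/105.
Adding: ||u||_{H^1}^2 = 11860988/315 + 5093348/105 = 27141032/315.
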